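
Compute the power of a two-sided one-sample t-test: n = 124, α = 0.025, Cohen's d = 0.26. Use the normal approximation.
Power ≈ 0.74

Power calculation (one-sample t-test, normal approximation):
z_β = d · √n - z_{α/2}
z_β = 0.26 · √124 - 2.241
z_β = 0.26 · 11.136 - 2.241
z_β = 0.654

Power = Φ(z_β) = Φ(0.654) ≈ 0.743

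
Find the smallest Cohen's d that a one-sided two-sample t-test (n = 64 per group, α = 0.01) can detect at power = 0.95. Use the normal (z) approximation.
d ≈ 0.70

Minimum detectable effect (two-sample t-test, normal approximation):
d = (z_α + z_β) / √(n/2)
d = (2.326 + 1.645) / √(64/2)
d = 3.971 / 5.657
d ≈ 0.70

By Cohen's convention (0.2 small / 0.5 medium / 0.8 large): medium effect.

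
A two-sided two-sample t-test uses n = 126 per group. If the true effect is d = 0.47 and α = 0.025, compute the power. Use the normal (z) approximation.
Power ≈ 0.93

Power calculation (two-sample t-test, normal approximation):
z_β = d · √(n/2) - z_{α/2}
z_β = 0.47 · √(126/2) - 2.241
z_β = 0.47 · 7.937 - 2.241
z_β = 1.489

Power = Φ(z_β) = Φ(1.489) ≈ 0.932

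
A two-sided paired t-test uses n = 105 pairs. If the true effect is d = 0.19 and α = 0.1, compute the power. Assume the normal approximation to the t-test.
Power ≈ 0.62

Power calculation (paired t-test, normal approximation):
z_β = d · √n - z_{α/2}
z_β = 0.19 · √105 - 1.645
z_β = 0.19 · 10.247 - 1.645
z_β = 0.302

Power = Φ(z_β) = Φ(0.302) ≈ 0.619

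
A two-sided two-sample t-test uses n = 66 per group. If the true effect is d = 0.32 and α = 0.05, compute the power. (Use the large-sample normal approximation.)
Power ≈ 0.45

Power calculation (two-sample t-test, normal approximation):
z_β = d · √(n/2) - z_{α/2}
z_β = 0.32 · √(66/2) - 1.960
z_β = 0.32 · 5.745 - 1.960
z_β = -0.122

Power = Φ(z_β) = Φ(-0.122) ≈ 0.452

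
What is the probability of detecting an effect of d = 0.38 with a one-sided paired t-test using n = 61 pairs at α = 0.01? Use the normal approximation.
Power ≈ 0.74

Power calculation (paired t-test, normal approximation):
z_β = d · √n - z_α
z_β = 0.38 · √61 - 2.326
z_β = 0.38 · 7.810 - 2.326
z_β = 0.642

Power = Φ(z_β) = Φ(0.642) ≈ 0.739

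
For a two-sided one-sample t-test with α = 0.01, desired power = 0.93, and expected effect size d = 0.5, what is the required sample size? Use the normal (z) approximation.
n = 66

Sample size formula (one-sample t-test, normal approximation):
n = ((z_{α/2} + z_β) / d)²

z_{α/2} = 2.576 (for α = 0.01, two-sided)
z_β = 1.476 (for power = 0.93)
d = 0.5

n = ((2.576 + 1.476) / 0.5)²
n = (8.104)²
n ≈ 65.67
Round up to the next whole number: n = 66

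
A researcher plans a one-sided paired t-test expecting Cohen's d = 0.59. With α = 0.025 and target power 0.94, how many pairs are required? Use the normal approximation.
n = 36 pairs

Sample size formula (paired t-test, normal approximation):
n = ((z_α + z_β) / d)²

z_α = 1.960 (for α = 0.025, one-sided)
z_β = 1.555 (for power = 0.94)
d = 0.59

n = ((1.960 + 1.555) / 0.59)²
n = (5.958)²
n ≈ 35.50
Round up to the next whole number: n = 36 pairs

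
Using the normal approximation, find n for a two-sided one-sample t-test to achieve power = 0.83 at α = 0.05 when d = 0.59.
n = 25

Sample size formula (one-sample t-test, normal approximation):
n = ((z_{α/2} + z_β) / d)²

z_{α/2} = 1.960 (for α = 0.05, two-sided)
z_β = 0.954 (for power = 0.83)
d = 0.59

n = ((1.960 + 0.954) / 0.59)²
n = (4.939)²
n ≈ 24.39
Round up to the next whole number: n = 25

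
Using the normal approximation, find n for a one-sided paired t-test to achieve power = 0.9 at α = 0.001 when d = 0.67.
n = 43 pairs

Sample size formula (paired t-test, normal approximation):
n = ((z_α + z_β) / d)²

z_α = 3.090 (for α = 0.001, one-sided)
z_β = 1.282 (for power = 0.9)
d = 0.67

n = ((3.090 + 1.282) / 0.67)²
n = (6.525)²
n ≈ 42.58
Round up to the next whole number: n = 43 pairs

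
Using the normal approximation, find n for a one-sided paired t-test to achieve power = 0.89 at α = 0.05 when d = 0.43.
n = 45 pairs

Sample size formula (paired t-test, normal approximation):
n = ((z_α + z_β) / d)²

z_α = 1.645 (for α = 0.05, one-sided)
z_β = 1.227 (for power = 0.89)
d = 0.43

n = ((1.645 + 1.227) / 0.43)²
n = (6.679)²
n ≈ 44.61
Round up to the next whole number: n = 45 pairs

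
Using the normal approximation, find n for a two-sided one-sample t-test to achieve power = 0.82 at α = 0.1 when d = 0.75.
n = 12

Sample size formula (one-sample t-test, normal approximation):
n = ((z_{α/2} + z_β) / d)²

z_{α/2} = 1.645 (for α = 0.1, two-sided)
z_β = 0.915 (for power = 0.82)
d = 0.75

n = ((1.645 + 0.915) / 0.75)²
n = (3.413)²
n ≈ 11.65
Round up to the next whole number: n = 12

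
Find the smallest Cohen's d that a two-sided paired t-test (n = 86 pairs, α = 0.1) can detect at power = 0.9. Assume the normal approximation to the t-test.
d ≈ 0.32

Minimum detectable effect (paired t-test, normal approximation):
d = (z_{α/2} + z_β) / √n
d = (1.645 + 1.282) / √86
d = 2.926 / 9.274
d ≈ 0.32

By Cohen's convention (0.2 small / 0.5 medium / 0.8 large): small effect.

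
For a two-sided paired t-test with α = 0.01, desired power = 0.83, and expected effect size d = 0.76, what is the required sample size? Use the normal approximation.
n = 22 pairs

Sample size formula (paired t-test, normal approximation):
n = ((z_{α/2} + z_β) / d)²

z_{α/2} = 2.576 (for α = 0.01, two-sided)
z_β = 0.954 (for power = 0.83)
d = 0.76

n = ((2.576 + 0.954) / 0.76)²
n = (4.645)²
n ≈ 21.58
Round up to the next whole number: n = 22 pairs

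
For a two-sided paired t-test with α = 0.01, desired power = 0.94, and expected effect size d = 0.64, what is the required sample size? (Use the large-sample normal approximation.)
n = 42 pairs

Sample size formula (paired t-test, normal approximation):
n = ((z_{α/2} + z_β) / d)²

z_{α/2} = 2.576 (for α = 0.01, two-sided)
z_β = 1.555 (for power = 0.94)
d = 0.64

n = ((2.576 + 1.555) / 0.64)²
n = (6.455)²
n ≈ 41.67
Round up to the next whole number: n = 42 pairs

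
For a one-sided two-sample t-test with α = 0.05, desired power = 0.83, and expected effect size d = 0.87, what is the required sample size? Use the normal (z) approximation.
n = 18 per group

Sample size formula (two-sample t-test, normal approximation):
n = 2 · ((z_α + z_β) / d)²

z_α = 1.645 (for α = 0.05, one-sided)
z_β = 0.954 (for power = 0.83)
d = 0.87

n = 2 · ((1.645 + 0.954) / 0.87)²
n = 2 · (2.987)²
n ≈ 17.84
Round up to the next whole number: n = 18 per group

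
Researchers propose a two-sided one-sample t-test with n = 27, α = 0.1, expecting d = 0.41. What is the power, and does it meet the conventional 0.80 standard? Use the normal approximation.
Power ≈ 0.69; the study is underpowered (power < 0.80)

Power calculation (one-sample t-test, normal approximation):
z_β = d · √n - z_{α/2}
z_β = 0.41 · √27 - 1.645
z_β = 0.41 · 5.196 - 1.645
z_β = 0.486

Power = Φ(z_β) = Φ(0.486) ≈ 0.686

Effect size d = 0.41 is small by Cohen's convention (0.2/0.5/0.8).

Threshold: power ≥ 0.80 is conventionally adequate.
Power ≈ 0.69 → the study is underpowered (power < 0.80).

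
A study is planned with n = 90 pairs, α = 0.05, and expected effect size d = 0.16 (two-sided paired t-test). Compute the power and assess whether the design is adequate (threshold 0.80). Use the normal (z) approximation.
Power ≈ 0.33; the study is underpowered (power < 0.80)

Power calculation (paired t-test, normal approximation):
z_β = d · √n - z_{α/2}
z_β = 0.16 · √90 - 1.960
z_β = 0.16 · 9.487 - 1.960
z_β = -0.442

Power = Φ(z_β) = Φ(-0.442) ≈ 0.329

Effect size d = 0.16 is very small by Cohen's convention (0.2/0.5/0.8).

Threshold: power ≥ 0.80 is conventionally adequate.
Power ≈ 0.33 → the study is underpowered (power < 0.80).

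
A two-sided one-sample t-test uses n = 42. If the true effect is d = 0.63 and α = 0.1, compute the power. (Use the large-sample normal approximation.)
Power ≈ 0.99

Power calculation (one-sample t-test, normal approximation):
z_β = d · √n - z_{α/2}
z_β = 0.63 · √42 - 1.645
z_β = 0.63 · 6.481 - 1.645
z_β = 2.438

Power = Φ(z_β) = Φ(2.438) ≈ 0.993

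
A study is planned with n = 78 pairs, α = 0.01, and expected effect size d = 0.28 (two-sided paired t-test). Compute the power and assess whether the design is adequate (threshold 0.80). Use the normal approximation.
Power ≈ 0.46; the study is underpowered (power < 0.80)

Power calculation (paired t-test, normal approximation):
z_β = d · √n - z_{α/2}
z_β = 0.28 · √78 - 2.576
z_β = 0.28 · 8.832 - 2.576
z_β = -0.103

Power = Φ(z_β) = Φ(-0.103) ≈ 0.459

Effect size d = 0.28 is small by Cohen's convention (0.2/0.5/0.8).

Threshold: power ≥ 0.80 is conventionally adequate.
Power ≈ 0.46 → the study is underpowered (power < 0.80).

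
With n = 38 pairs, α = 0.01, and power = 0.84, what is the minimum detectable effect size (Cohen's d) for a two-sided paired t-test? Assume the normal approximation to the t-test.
d ≈ 0.58

Minimum detectable effect (paired t-test, normal approximation):
d = (z_{α/2} + z_β) / √n
d = (2.576 + 0.994) / √38
d = 3.570 / 6.164
d ≈ 0.58

By Cohen's convention (0.2 small / 0.5 medium / 0.8 large): medium effect.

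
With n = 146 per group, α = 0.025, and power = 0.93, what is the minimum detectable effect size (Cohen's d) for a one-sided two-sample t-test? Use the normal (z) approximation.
d ≈ 0.40

Minimum detectable effect (two-sample t-test, normal approximation):
d = (z_α + z_β) / √(n/2)
d = (1.960 + 1.476) / √(146/2)
d = 3.436 / 8.544
d ≈ 0.40

By Cohen's convention (0.2 small / 0.5 medium / 0.8 large): small effect.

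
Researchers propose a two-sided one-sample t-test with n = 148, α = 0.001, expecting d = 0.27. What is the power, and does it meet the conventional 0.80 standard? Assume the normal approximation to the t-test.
Power ≈ 0.50; the study is underpowered (power < 0.80)

Power calculation (one-sample t-test, normal approximation):
z_β = d · √n - z_{α/2}
z_β = 0.27 · √148 - 3.291
z_β = 0.27 · 12.166 - 3.291
z_β = -0.006

Power = Φ(z_β) = Φ(-0.006) ≈ 0.498

Effect size d = 0.27 is small by Cohen's convention (0.2/0.5/0.8).

Threshold: power ≥ 0.80 is conventionally adequate.
Power ≈ 0.50 → the study is underpowered (power < 0.80).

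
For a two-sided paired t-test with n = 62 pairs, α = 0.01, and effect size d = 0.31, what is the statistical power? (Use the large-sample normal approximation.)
Power ≈ 0.45

Power calculation (paired t-test, normal approximation):
z_β = d · √n - z_{α/2}
z_β = 0.31 · √62 - 2.576
z_β = 0.31 · 7.874 - 2.576
z_β = -0.135

Power = Φ(z_β) = Φ(-0.135) ≈ 0.446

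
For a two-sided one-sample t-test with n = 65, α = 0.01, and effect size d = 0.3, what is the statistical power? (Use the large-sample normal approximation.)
Power ≈ 0.44

Power calculation (one-sample t-test, normal approximation):
z_β = d · √n - z_{α/2}
z_β = 0.3 · √65 - 2.576
z_β = 0.3 · 8.062 - 2.576
z_β = -0.157

Power = Φ(z_β) = Φ(-0.157) ≈ 0.438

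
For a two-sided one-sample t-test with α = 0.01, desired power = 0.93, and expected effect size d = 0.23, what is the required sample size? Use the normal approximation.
n = 311

Sample size formula (one-sample t-test, normal approximation):
n = ((z_{α/2} + z_β) / d)²

z_{α/2} = 2.576 (for α = 0.01, two-sided)
z_β = 1.476 (for power = 0.93)
d = 0.23

n = ((2.576 + 1.476) / 0.23)²
n = (17.617)²
n ≈ 310.36
Round up to the next whole number: n = 311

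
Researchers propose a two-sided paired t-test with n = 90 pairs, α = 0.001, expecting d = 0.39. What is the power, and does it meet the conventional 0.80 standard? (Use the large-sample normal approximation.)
Power ≈ 0.66; the study is underpowered (power < 0.80)

Power calculation (paired t-test, normal approximation):
z_β = d · √n - z_{α/2}
z_β = 0.39 · √90 - 3.291
z_β = 0.39 · 9.487 - 3.291
z_β = 0.409

Power = Φ(z_β) = Φ(0.409) ≈ 0.659

Effect size d = 0.39 is small by Cohen's convention (0.2/0.5/0.8).

Threshold: power ≥ 0.80 is conventionally adequate.
Power ≈ 0.66 → the study is underpowered (power < 0.80).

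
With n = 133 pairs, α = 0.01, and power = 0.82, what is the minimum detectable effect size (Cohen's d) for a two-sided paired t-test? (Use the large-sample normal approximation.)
d ≈ 0.30

Minimum detectable effect (paired t-test, normal approximation):
d = (z_{α/2} + z_β) / √n
d = (2.576 + 0.915) / √133
d = 3.491 / 11.533
d ≈ 0.30

By Cohen's convention (0.2 small / 0.5 medium / 0.8 large): small effect.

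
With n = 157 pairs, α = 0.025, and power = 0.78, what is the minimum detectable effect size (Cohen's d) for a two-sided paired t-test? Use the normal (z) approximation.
d ≈ 0.24

Minimum detectable effect (paired t-test, normal approximation):
d = (z_{α/2} + z_β) / √n
d = (2.241 + 0.772) / √157
d = 3.014 / 12.530
d ≈ 0.24

By Cohen's convention (0.2 small / 0.5 medium / 0.8 large): small effect.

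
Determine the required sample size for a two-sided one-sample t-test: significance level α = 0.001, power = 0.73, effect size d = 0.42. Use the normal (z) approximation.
n = 87

Sample size formula (one-sample t-test, normal approximation):
n = ((z_{α/2} + z_β) / d)²

z_{α/2} = 3.291 (for α = 0.001, two-sided)
z_β = 0.613 (for power = 0.73)
d = 0.42

n = ((3.291 + 0.613) / 0.42)²
n = (9.295)²
n ≈ 86.40
Round up to the next whole number: n = 87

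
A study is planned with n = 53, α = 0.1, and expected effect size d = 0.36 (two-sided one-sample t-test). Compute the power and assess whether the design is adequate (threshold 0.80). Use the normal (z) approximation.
Power ≈ 0.84; the study is adequately powered (power ≥ 0.80)

Power calculation (one-sample t-test, normal approximation):
z_β = d · √n - z_{α/2}
z_β = 0.36 · √53 - 1.645
z_β = 0.36 · 7.280 - 1.645
z_β = 0.976

Power = Φ(z_β) = Φ(0.976) ≈ 0.835

Effect size d = 0.36 is small by Cohen's convention (0.2/0.5/0.8).

Threshold: power ≥ 0.80 is conventionally adequate.
Power ≈ 0.84 → the study is adequately powered (power ≥ 0.80).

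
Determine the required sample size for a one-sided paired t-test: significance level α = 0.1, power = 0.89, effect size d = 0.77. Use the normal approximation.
n = 11 pairs

Sample size formula (paired t-test, normal approximation):
n = ((z_α + z_β) / d)²

z_α = 1.282 (for α = 0.1, one-sided)
z_β = 1.227 (for power = 0.89)
d = 0.77

n = ((1.282 + 1.227) / 0.77)²
n = (3.258)²
n ≈ 10.61
Round up to the next whole number: n = 11 pairs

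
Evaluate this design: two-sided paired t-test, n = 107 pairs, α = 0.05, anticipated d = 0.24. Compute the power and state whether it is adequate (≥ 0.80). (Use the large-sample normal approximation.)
Power ≈ 0.70; the study is underpowered (power < 0.80)

Power calculation (paired t-test, normal approximation):
z_β = d · √n - z_{α/2}
z_β = 0.24 · √107 - 1.960
z_β = 0.24 · 10.344 - 1.960
z_β = 0.523

Power = Φ(z_β) = Φ(0.523) ≈ 0.699

Effect size d = 0.24 is small by Cohen's convention (0.2/0.5/0.8).

Threshold: power ≥ 0.80 is conventionally adequate.
Power ≈ 0.70 → the study is underpowered (power < 0.80).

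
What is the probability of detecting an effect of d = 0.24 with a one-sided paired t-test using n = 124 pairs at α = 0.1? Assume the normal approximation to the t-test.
Power ≈ 0.92

Power calculation (paired t-test, normal approximation):
z_β = d · √n - z_α
z_β = 0.24 · √124 - 1.282
z_β = 0.24 · 11.136 - 1.282
z_β = 1.391

Power = Φ(z_β) = Φ(1.391) ≈ 0.918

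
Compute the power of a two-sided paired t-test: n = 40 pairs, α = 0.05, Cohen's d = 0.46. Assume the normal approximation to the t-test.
Power ≈ 0.83

Power calculation (paired t-test, normal approximation):
z_β = d · √n - z_{α/2}
z_β = 0.46 · √40 - 1.960
z_β = 0.46 · 6.325 - 1.960
z_β = 0.949

Power = Φ(z_β) = Φ(0.949) ≈ 0.829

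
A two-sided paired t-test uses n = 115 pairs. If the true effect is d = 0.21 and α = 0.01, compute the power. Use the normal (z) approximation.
Power ≈ 0.37

Power calculation (paired t-test, normal approximation):
z_β = d · √n - z_{α/2}
z_β = 0.21 · √115 - 2.576
z_β = 0.21 · 10.724 - 2.576
z_β = -0.324

Power = Φ(z_β) = Φ(-0.324) ≈ 0.373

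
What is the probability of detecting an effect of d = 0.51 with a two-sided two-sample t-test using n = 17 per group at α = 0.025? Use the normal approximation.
Power ≈ 0.23

Power calculation (two-sample t-test, normal approximation):
z_β = d · √(n/2) - z_{α/2}
z_β = 0.51 · √(17/2) - 2.241
z_β = 0.51 · 2.915 - 2.241
z_β = -0.755

Power = Φ(z_β) = Φ(-0.755) ≈ 0.225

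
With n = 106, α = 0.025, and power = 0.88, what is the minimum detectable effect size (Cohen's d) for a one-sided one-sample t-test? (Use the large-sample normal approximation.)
d ≈ 0.30

Minimum detectable effect (one-sample t-test, normal approximation):
d = (z_α + z_β) / √n
d = (1.960 + 1.175) / √106
d = 3.135 / 10.296
d ≈ 0.30

By Cohen's convention (0.2 small / 0.5 medium / 0.8 large): small effect.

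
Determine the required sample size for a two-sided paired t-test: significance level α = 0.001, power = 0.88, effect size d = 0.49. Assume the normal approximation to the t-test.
n = 84 pairs

Sample size formula (paired t-test, normal approximation):
n = ((z_{α/2} + z_β) / d)²

z_{α/2} = 3.291 (for α = 0.001, two-sided)
z_β = 1.175 (for power = 0.88)
d = 0.49

n = ((3.291 + 1.175) / 0.49)²
n = (9.114)²
n ≈ 83.06
Round up to the next whole number: n = 84 pairs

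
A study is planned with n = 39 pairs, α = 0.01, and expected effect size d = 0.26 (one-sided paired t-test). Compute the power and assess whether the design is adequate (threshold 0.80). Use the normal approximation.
Power ≈ 0.24; the study is underpowered (power < 0.80)

Power calculation (paired t-test, normal approximation):
z_β = d · √n - z_α
z_β = 0.26 · √39 - 2.326
z_β = 0.26 · 6.245 - 2.326
z_β = -0.703

Power = Φ(z_β) = Φ(-0.703) ≈ 0.241

Effect size d = 0.26 is small by Cohen's convention (0.2/0.5/0.8).

Threshold: power ≥ 0.80 is conventionally adequate.
Power ≈ 0.24 → the study is underpowered (power < 0.80).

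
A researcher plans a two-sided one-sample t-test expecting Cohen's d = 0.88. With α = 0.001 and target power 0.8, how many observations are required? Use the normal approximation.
n = 23

Sample size formula (one-sample t-test, normal approximation):
n = ((z_{α/2} + z_β) / d)²

z_{α/2} = 3.291 (for α = 0.001, two-sided)
z_β = 0.842 (for power = 0.8)
d = 0.88

n = ((3.291 + 0.842) / 0.88)²
n = (4.697)²
n ≈ 22.06
Round up to the next whole number: n = 23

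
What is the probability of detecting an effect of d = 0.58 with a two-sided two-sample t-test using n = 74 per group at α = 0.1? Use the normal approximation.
Power ≈ 0.97

Power calculation (two-sample t-test, normal approximation):
z_β = d · √(n/2) - z_{α/2}
z_β = 0.58 · √(74/2) - 1.645
z_β = 0.58 · 6.083 - 1.645
z_β = 1.883

Power = Φ(z_β) = Φ(1.883) ≈ 0.970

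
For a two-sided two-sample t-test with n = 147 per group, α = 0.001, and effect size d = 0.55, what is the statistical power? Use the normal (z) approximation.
Power ≈ 0.92

Power calculation (two-sample t-test, normal approximation):
z_β = d · √(n/2) - z_{α/2}
z_β = 0.55 · √(147/2) - 3.291
z_β = 0.55 · 8.573 - 3.291
z_β = 1.425

Power = Φ(z_β) = Φ(1.425) ≈ 0.923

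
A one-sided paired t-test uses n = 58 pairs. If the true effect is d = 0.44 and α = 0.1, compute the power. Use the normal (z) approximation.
Power ≈ 0.98

Power calculation (paired t-test, normal approximation):
z_β = d · √n - z_α
z_β = 0.44 · √58 - 1.282
z_β = 0.44 · 7.616 - 1.282
z_β = 2.069

Power = Φ(z_β) = Φ(2.069) ≈ 0.981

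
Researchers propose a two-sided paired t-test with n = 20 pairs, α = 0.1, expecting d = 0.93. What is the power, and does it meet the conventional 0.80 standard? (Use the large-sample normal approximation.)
Power ≈ 0.99; the study is adequately powered (power ≥ 0.80)

Power calculation (paired t-test, normal approximation):
z_β = d · √n - z_{α/2}
z_β = 0.93 · √20 - 1.645
z_β = 0.93 · 4.472 - 1.645
z_β = 2.514

Power = Φ(z_β) = Φ(2.514) ≈ 0.994

Effect size d = 0.93 is large by Cohen's convention (0.2/0.5/0.8).

Threshold: power ≥ 0.80 is conventionally adequate.
Power ≈ 0.99 → the study is adequately powered (power ≥ 0.80).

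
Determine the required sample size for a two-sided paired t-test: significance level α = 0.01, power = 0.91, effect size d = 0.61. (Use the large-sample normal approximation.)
n = 42 pairs

Sample size formula (paired t-test, normal approximation):
n = ((z_{α/2} + z_β) / d)²

z_{α/2} = 2.576 (for α = 0.01, two-sided)
z_β = 1.341 (for power = 0.91)
d = 0.61

n = ((2.576 + 1.341) / 0.61)²
n = (6.421)²
n ≈ 41.23
Round up to the next whole number: n = 42 pairs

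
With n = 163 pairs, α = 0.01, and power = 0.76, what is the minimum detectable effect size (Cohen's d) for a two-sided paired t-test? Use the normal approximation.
d ≈ 0.26

Minimum detectable effect (paired t-test, normal approximation):
d = (z_{α/2} + z_β) / √n
d = (2.576 + 0.706) / √163
d = 3.282 / 12.767
d ≈ 0.26

By Cohen's convention (0.2 small / 0.5 medium / 0.8 large): small effect.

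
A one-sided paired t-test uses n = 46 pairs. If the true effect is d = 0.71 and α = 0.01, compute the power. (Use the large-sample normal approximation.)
Power ≈ 0.99

Power calculation (paired t-test, normal approximation):
z_β = d · √n - z_α
z_β = 0.71 · √46 - 2.326
z_β = 0.71 · 6.782 - 2.326
z_β = 2.489

Power = Φ(z_β) = Φ(2.489) ≈ 0.994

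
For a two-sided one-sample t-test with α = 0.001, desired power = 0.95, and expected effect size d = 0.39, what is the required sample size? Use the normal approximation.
n = 161

Sample size formula (one-sample t-test, normal approximation):
n = ((z_{α/2} + z_β) / d)²

z_{α/2} = 3.291 (for α = 0.001, two-sided)
z_β = 1.645 (for power = 0.95)
d = 0.39

n = ((3.291 + 1.645) / 0.39)²
n = (12.656)²
n ≈ 160.17
Round up to the next whole number: n = 161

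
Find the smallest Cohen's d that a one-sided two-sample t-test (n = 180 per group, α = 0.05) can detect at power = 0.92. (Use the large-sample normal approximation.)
d ≈ 0.32

Minimum detectable effect (two-sample t-test, normal approximation):
d = (z_α + z_β) / √(n/2)
d = (1.645 + 1.405) / √(180/2)
d = 3.050 / 9.487
d ≈ 0.32

By Cohen's convention (0.2 small / 0.5 medium / 0.8 large): small effect.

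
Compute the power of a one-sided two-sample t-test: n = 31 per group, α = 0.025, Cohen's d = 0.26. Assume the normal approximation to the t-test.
Power ≈ 0.17

Power calculation (two-sample t-test, normal approximation):
z_β = d · √(n/2) - z_α
z_β = 0.26 · √(31/2) - 1.960
z_β = 0.26 · 3.937 - 1.960
z_β = -0.936

Power = Φ(z_β) = Φ(-0.936) ≈ 0.175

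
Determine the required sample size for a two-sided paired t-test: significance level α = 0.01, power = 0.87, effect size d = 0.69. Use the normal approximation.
n = 29 pairs

Sample size formula (paired t-test, normal approximation):
n = ((z_{α/2} + z_β) / d)²

z_{α/2} = 2.576 (for α = 0.01, two-sided)
z_β = 1.126 (for power = 0.87)
d = 0.69

n = ((2.576 + 1.126) / 0.69)²
n = (5.365)²
n ≈ 28.78
Round up to the next whole number: n = 29 pairs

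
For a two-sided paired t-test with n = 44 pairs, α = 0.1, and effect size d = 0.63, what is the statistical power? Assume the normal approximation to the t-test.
Power ≈ 0.99

Power calculation (paired t-test, normal approximation):
z_β = d · √n - z_{α/2}
z_β = 0.63 · √44 - 1.645
z_β = 0.63 · 6.633 - 1.645
z_β = 2.534

Power = Φ(z_β) = Φ(2.534) ≈ 0.994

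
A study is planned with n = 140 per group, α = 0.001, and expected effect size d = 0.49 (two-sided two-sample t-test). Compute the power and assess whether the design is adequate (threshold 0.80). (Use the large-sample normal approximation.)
Power ≈ 0.79; the study is underpowered (power < 0.80)

Power calculation (two-sample t-test, normal approximation):
z_β = d · √(n/2) - z_{α/2}
z_β = 0.49 · √(140/2) - 3.291
z_β = 0.49 · 8.367 - 3.291
z_β = 0.809

Power = Φ(z_β) = Φ(0.809) ≈ 0.791

Effect size d = 0.49 is small by Cohen's convention (0.2/0.5/0.8).

Threshold: power ≥ 0.80 is conventionally adequate.
Power ≈ 0.79 → the study is underpowered (power < 0.80).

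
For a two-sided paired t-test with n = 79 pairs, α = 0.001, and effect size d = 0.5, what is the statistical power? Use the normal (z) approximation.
Power ≈ 0.88

Power calculation (paired t-test, normal approximation):
z_β = d · √n - z_{α/2}
z_β = 0.5 · √79 - 3.291
z_β = 0.5 · 8.888 - 3.291
z_β = 1.154

Power = Φ(z_β) = Φ(1.154) ≈ 0.876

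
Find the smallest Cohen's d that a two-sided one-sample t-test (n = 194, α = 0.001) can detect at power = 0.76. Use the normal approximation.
d ≈ 0.29

Minimum detectable effect (one-sample t-test, normal approximation):
d = (z_{α/2} + z_β) / √n
d = (3.291 + 0.706) / √194
d = 3.997 / 13.928
d ≈ 0.29

By Cohen's convention (0.2 small / 0.5 medium / 0.8 large): small effect.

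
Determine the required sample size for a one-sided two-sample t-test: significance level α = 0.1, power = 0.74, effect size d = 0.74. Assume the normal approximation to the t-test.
n = 14 per group

Sample size formula (two-sample t-test, normal approximation):
n = 2 · ((z_α + z_β) / d)²

z_α = 1.282 (for α = 0.1, one-sided)
z_β = 0.643 (for power = 0.74)
d = 0.74

n = 2 · ((1.282 + 0.643) / 0.74)²
n = 2 · (2.601)²
n ≈ 13.53
Round up to the next whole number: n = 14 per group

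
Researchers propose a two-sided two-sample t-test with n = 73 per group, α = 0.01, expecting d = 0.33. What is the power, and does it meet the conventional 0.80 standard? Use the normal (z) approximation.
Power ≈ 0.28; the study is underpowered (power < 0.80)

Power calculation (two-sample t-test, normal approximation):
z_β = d · √(n/2) - z_{α/2}
z_β = 0.33 · √(73/2) - 2.576
z_β = 0.33 · 6.042 - 2.576
z_β = -0.582

Power = Φ(z_β) = Φ(-0.582) ≈ 0.280

Effect size d = 0.33 is small by Cohen's convention (0.2/0.5/0.8).

Threshold: power ≥ 0.80 is conventionally adequate.
Power ≈ 0.28 → the study is underpowered (power < 0.80).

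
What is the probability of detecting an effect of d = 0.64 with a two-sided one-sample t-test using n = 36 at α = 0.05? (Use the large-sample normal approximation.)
Power ≈ 0.97

Power calculation (one-sample t-test, normal approximation):
z_β = d · √n - z_{α/2}
z_β = 0.64 · √36 - 1.960
z_β = 0.64 · 6.000 - 1.960
z_β = 1.880

Power = Φ(z_β) = Φ(1.880) ≈ 0.970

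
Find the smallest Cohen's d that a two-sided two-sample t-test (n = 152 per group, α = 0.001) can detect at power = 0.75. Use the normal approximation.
d ≈ 0.45

Minimum detectable effect (two-sample t-test, normal approximation):
d = (z_{α/2} + z_β) / √(n/2)
d = (3.291 + 0.674) / √(152/2)
d = 3.965 / 8.718
d ≈ 0.45

By Cohen's convention (0.2 small / 0.5 medium / 0.8 large): small effect.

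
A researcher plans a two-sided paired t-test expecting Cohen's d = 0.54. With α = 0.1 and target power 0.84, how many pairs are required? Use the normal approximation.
n = 24 pairs

Sample size formula (paired t-test, normal approximation):
n = ((z_{α/2} + z_β) / d)²

z_{α/2} = 1.645 (for α = 0.1, two-sided)
z_β = 0.994 (for power = 0.84)
d = 0.54

n = ((1.645 + 0.994) / 0.54)²
n = (4.887)²
n ≈ 23.88
Round up to the next whole number: n = 24 pairs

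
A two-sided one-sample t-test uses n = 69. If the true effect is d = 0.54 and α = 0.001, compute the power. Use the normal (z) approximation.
Power ≈ 0.88

Power calculation (one-sample t-test, normal approximation):
z_β = d · √n - z_{α/2}
z_β = 0.54 · √69 - 3.291
z_β = 0.54 · 8.307 - 3.291
z_β = 1.195

Power = Φ(z_β) = Φ(1.195) ≈ 0.884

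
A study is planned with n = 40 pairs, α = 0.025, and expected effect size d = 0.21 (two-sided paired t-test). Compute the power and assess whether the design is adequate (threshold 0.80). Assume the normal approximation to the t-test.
Power ≈ 0.18; the study is underpowered (power < 0.80)

Power calculation (paired t-test, normal approximation):
z_β = d · √n - z_{α/2}
z_β = 0.21 · √40 - 2.241
z_β = 0.21 · 6.325 - 2.241
z_β = -0.913

Power = Φ(z_β) = Φ(-0.913) ≈ 0.181

Effect size d = 0.21 is small by Cohen's convention (0.2/0.5/0.8).

Threshold: power ≥ 0.80 is conventionally adequate.
Power ≈ 0.18 → the study is underpowered (power < 0.80).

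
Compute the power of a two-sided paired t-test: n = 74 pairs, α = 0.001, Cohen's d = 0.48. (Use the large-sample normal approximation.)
Power ≈ 0.80

Power calculation (paired t-test, normal approximation):
z_β = d · √n - z_{α/2}
z_β = 0.48 · √74 - 3.291
z_β = 0.48 · 8.602 - 3.291
z_β = 0.839

Power = Φ(z_β) = Φ(0.839) ≈ 0.799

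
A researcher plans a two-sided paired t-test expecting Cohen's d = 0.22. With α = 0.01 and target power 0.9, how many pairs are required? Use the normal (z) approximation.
n = 308 pairs

Sample size formula (paired t-test, normal approximation):
n = ((z_{α/2} + z_β) / d)²

z_{α/2} = 2.576 (for α = 0.01, two-sided)
z_β = 1.282 (for power = 0.9)
d = 0.22

n = ((2.576 + 1.282) / 0.22)²
n = (17.536)²
n ≈ 307.51
Round up to the next whole number: n = 308 pairs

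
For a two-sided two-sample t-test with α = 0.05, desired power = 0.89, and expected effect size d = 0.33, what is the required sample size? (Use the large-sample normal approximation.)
n = 187 per group

Sample size formula (two-sample t-test, normal approximation):
n = 2 · ((z_{α/2} + z_β) / d)²

z_{α/2} = 1.960 (for α = 0.05, two-sided)
z_β = 1.227 (for power = 0.89)
d = 0.33

n = 2 · ((1.960 + 1.227) / 0.33)²
n = 2 · (9.658)²
n ≈ 186.55
Round up to the next whole number: n = 187 per group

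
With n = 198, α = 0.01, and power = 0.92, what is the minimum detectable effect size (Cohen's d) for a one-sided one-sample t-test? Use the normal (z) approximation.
d ≈ 0.27

Minimum detectable effect (one-sample t-test, normal approximation):
d = (z_α + z_β) / √n
d = (2.326 + 1.405) / √198
d = 3.731 / 14.071
d ≈ 0.27

By Cohen's convention (0.2 small / 0.5 medium / 0.8 large): small effect.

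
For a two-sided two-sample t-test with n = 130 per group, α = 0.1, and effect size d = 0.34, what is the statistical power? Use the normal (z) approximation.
Power ≈ 0.86

Power calculation (two-sample t-test, normal approximation):
z_β = d · √(n/2) - z_{α/2}
z_β = 0.34 · √(130/2) - 1.645
z_β = 0.34 · 8.062 - 1.645
z_β = 1.096

Power = Φ(z_β) = Φ(1.096) ≈ 0.864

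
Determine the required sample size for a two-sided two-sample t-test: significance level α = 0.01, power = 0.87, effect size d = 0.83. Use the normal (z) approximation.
n = 40 per group

Sample size formula (two-sample t-test, normal approximation):
n = 2 · ((z_{α/2} + z_β) / d)²

z_{α/2} = 2.576 (for α = 0.01, two-sided)
z_β = 1.126 (for power = 0.87)
d = 0.83

n = 2 · ((2.576 + 1.126) / 0.83)²
n = 2 · (4.460)²
n ≈ 39.78
Round up to the next whole number: n = 40 per group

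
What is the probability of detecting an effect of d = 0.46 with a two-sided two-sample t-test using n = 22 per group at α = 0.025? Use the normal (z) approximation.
Power ≈ 0.24

Power calculation (two-sample t-test, normal approximation):
z_β = d · √(n/2) - z_{α/2}
z_β = 0.46 · √(22/2) - 2.241
z_β = 0.46 · 3.317 - 2.241
z_β = -0.716

Power = Φ(z_β) = Φ(-0.716) ≈ 0.237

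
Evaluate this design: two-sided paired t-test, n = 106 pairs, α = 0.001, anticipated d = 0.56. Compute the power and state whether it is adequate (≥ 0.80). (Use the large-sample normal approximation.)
Power ≈ 0.99; the study is adequately powered (power ≥ 0.80)

Power calculation (paired t-test, normal approximation):
z_β = d · √n - z_{α/2}
z_β = 0.56 · √106 - 3.291
z_β = 0.56 · 10.296 - 3.291
z_β = 2.475

Power = Φ(z_β) = Φ(2.475) ≈ 0.993

Effect size d = 0.56 is medium by Cohen's convention (0.2/0.5/0.8).

Threshold: power ≥ 0.80 is conventionally adequate.
Power ≈ 0.99 → the study is adequately powered (power ≥ 0.80).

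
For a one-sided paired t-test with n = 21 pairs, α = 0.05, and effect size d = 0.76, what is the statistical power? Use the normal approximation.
Power ≈ 0.97

Power calculation (paired t-test, normal approximation):
z_β = d · √n - z_α
z_β = 0.76 · √21 - 1.645
z_β = 0.76 · 4.583 - 1.645
z_β = 1.838

Power = Φ(z_β) = Φ(1.838) ≈ 0.967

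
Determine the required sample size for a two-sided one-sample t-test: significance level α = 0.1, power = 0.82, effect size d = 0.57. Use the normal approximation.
n = 21

Sample size formula (one-sample t-test, normal approximation):
n = ((z_{α/2} + z_β) / d)²

z_{α/2} = 1.645 (for α = 0.1, two-sided)
z_β = 0.915 (for power = 0.82)
d = 0.57

n = ((1.645 + 0.915) / 0.57)²
n = (4.491)²
n ≈ 20.17
Round up to the next whole number: n = 21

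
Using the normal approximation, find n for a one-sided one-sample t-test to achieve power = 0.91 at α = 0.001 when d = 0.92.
n = 24

Sample size formula (one-sample t-test, normal approximation):
n = ((z_α + z_β) / d)²

z_α = 3.090 (for α = 0.001, one-sided)
z_β = 1.341 (for power = 0.91)
d = 0.92

n = ((3.090 + 1.341) / 0.92)²
n = (4.816)²
n ≈ 23.19
Round up to the next whole number: n = 24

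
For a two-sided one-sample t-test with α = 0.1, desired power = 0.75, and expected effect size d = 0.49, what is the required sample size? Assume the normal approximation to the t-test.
n = 23

Sample size formula (one-sample t-test, normal approximation):
n = ((z_{α/2} + z_β) / d)²

z_{α/2} = 1.645 (for α = 0.1, two-sided)
z_β = 0.674 (for power = 0.75)
d = 0.49

n = ((1.645 + 0.674) / 0.49)²
n = (4.733)²
n ≈ 22.40
Round up to the next whole number: n = 23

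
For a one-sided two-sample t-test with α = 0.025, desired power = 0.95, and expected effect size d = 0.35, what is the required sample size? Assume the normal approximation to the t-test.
n = 213 per group

Sample size formula (two-sample t-test, normal approximation):
n = 2 · ((z_α + z_β) / d)²

z_α = 1.960 (for α = 0.025, one-sided)
z_β = 1.645 (for power = 0.95)
d = 0.35

n = 2 · ((1.960 + 1.645) / 0.35)²
n = 2 · (10.300)²
n ≈ 212.18
Round up to the next whole number: n = 213 per group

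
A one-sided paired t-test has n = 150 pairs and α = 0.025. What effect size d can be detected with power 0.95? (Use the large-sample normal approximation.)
d ≈ 0.29

Minimum detectable effect (paired t-test, normal approximation):
d = (z_α + z_β) / √n
d = (1.960 + 1.645) / √150
d = 3.605 / 12.247
d ≈ 0.29

By Cohen's convention (0.2 small / 0.5 medium / 0.8 large): small effect.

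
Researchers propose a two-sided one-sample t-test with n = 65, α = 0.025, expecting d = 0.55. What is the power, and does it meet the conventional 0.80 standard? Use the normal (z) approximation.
Power ≈ 0.99; the study is adequately powered (power ≥ 0.80)

Power calculation (one-sample t-test, normal approximation):
z_β = d · √n - z_{α/2}
z_β = 0.55 · √65 - 2.241
z_β = 0.55 · 8.062 - 2.241
z_β = 2.193

Power = Φ(z_β) = Φ(2.193) ≈ 0.986

Effect size d = 0.55 is medium by Cohen's convention (0.2/0.5/0.8).

Threshold: power ≥ 0.80 is conventionally adequate.
Power ≈ 0.99 → the study is adequately powered (power ≥ 0.80).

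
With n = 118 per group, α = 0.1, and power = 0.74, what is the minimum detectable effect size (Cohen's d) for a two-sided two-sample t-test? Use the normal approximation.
d ≈ 0.30

Minimum detectable effect (two-sample t-test, normal approximation):
d = (z_{α/2} + z_β) / √(n/2)
d = (1.645 + 0.643) / √(118/2)
d = 2.288 / 7.681
d ≈ 0.30

By Cohen's convention (0.2 small / 0.5 medium / 0.8 large): small effect.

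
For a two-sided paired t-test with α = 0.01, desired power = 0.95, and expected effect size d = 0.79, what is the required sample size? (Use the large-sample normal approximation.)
n = 29 pairs

Sample size formula (paired t-test, normal approximation):
n = ((z_{α/2} + z_β) / d)²

z_{α/2} = 2.576 (for α = 0.01, two-sided)
z_β = 1.645 (for power = 0.95)
d = 0.79

n = ((2.576 + 1.645) / 0.79)²
n = (5.343)²
n ≈ 28.55
Round up to the next whole number: n = 29 pairs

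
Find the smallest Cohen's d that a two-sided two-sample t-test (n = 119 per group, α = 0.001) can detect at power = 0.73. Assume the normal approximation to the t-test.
d ≈ 0.51

Minimum detectable effect (two-sample t-test, normal approximation):
d = (z_{α/2} + z_β) / √(n/2)
d = (3.291 + 0.613) / √(119/2)
d = 3.903 / 7.714
d ≈ 0.51

By Cohen's convention (0.2 small / 0.5 medium / 0.8 large): medium effect.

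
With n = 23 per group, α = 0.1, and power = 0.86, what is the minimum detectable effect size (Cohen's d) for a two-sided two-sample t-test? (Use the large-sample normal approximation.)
d ≈ 0.80

Minimum detectable effect (two-sample t-test, normal approximation):
d = (z_{α/2} + z_β) / √(n/2)
d = (1.645 + 1.080) / √(23/2)
d = 2.725 / 3.391
d ≈ 0.80

By Cohen's convention (0.2 small / 0.5 medium / 0.8 large): large effect.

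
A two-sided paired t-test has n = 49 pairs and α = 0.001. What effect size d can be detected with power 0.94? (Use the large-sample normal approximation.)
d ≈ 0.69

Minimum detectable effect (paired t-test, normal approximation):
d = (z_{α/2} + z_β) / √n
d = (3.291 + 1.555) / √49
d = 4.845 / 7.000
d ≈ 0.69

By Cohen's convention (0.2 small / 0.5 medium / 0.8 large): medium effect.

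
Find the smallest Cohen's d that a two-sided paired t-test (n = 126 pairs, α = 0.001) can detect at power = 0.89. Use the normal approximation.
d ≈ 0.40

Minimum detectable effect (paired t-test, normal approximation):
d = (z_{α/2} + z_β) / √n
d = (3.291 + 1.227) / √126
d = 4.517 / 11.225
d ≈ 0.40

By Cohen's convention (0.2 small / 0.5 medium / 0.8 large): small effect.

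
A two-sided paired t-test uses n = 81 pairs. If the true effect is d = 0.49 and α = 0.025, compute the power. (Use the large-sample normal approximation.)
Power ≈ 0.98

Power calculation (paired t-test, normal approximation):
z_β = d · √n - z_{α/2}
z_β = 0.49 · √81 - 2.241
z_β = 0.49 · 9.000 - 2.241
z_β = 2.169

Power = Φ(z_β) = Φ(2.169) ≈ 0.985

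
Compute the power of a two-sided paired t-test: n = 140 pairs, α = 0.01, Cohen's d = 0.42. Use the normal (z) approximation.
Power ≈ 0.99

Power calculation (paired t-test, normal approximation):
z_β = d · √n - z_{α/2}
z_β = 0.42 · √140 - 2.576
z_β = 0.42 · 11.832 - 2.576
z_β = 2.394

Power = Φ(z_β) = Φ(2.394) ≈ 0.992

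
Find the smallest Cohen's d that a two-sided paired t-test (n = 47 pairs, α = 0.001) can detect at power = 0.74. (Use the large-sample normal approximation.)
d ≈ 0.57

Minimum detectable effect (paired t-test, normal approximation):
d = (z_{α/2} + z_β) / √n
d = (3.291 + 0.643) / √47
d = 3.934 / 6.856
d ≈ 0.57

By Cohen's convention (0.2 small / 0.5 medium / 0.8 large): medium effect.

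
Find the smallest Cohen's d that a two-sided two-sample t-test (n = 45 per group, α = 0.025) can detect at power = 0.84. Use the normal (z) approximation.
d ≈ 0.68

Minimum detectable effect (two-sample t-test, normal approximation):
d = (z_{α/2} + z_β) / √(n/2)
d = (2.241 + 0.994) / √(45/2)
d = 3.236 / 4.743
d ≈ 0.68

By Cohen's convention (0.2 small / 0.5 medium / 0.8 large): medium effect.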